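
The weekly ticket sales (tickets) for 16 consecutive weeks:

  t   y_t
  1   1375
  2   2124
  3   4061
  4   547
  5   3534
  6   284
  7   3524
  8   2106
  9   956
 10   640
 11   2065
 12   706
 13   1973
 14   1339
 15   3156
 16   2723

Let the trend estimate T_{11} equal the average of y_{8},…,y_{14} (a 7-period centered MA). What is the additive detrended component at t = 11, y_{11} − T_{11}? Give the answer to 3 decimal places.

667.143

Trend T_11 = (2106 + 956 + 640 + 2065 + 706 + 1973 + 1339) / 7 = 9785/7 = 1397.85714
Detrended value: 2065 − 1397.85714 = 667.143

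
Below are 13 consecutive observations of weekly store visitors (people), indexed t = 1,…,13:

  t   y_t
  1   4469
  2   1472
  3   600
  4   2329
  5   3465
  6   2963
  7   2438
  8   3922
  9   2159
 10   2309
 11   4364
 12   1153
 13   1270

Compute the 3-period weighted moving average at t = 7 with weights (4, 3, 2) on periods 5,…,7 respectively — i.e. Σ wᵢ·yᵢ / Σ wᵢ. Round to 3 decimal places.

Weighted sum: 4·3465 + 3·2963 + 2·2438 = 13860 + 8889 + 4876 = 27625
Weight total: 4 + 3 + 2 = 9
WMA = 27625 / 9 = 3069.444

3069.444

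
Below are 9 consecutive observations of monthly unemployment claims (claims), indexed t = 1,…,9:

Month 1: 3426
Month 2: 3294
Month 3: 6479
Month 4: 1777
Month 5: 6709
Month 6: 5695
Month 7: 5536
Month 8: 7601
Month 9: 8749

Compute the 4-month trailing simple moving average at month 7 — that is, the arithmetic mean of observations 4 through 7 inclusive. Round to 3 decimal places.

4929.250

Sum of periods 4–7: 1777 + 6709 + 5695 + 5536 = 19717
Divide by 4: 19717 / 4 = 4929.250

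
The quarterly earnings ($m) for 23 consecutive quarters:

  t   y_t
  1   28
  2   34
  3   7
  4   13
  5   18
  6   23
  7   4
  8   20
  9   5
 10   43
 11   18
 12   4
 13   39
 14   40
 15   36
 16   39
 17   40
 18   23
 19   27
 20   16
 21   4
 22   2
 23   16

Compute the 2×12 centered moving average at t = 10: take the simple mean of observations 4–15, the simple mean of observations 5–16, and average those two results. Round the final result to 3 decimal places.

23.000

Sum over 4–15: 13 + 18 + 23 + 4 + 20 + 5 + 43 + 18 + 4 + 39 + 40 + 36 = 263
Sum over 5–16: 18 + 23 + 4 + 20 + 5 + 43 + 18 + 4 + 39 + 40 + 36 + 39 = 289
CMA at t=10 = (263 + 289) / (2·12) = 552 / 24 = 23.000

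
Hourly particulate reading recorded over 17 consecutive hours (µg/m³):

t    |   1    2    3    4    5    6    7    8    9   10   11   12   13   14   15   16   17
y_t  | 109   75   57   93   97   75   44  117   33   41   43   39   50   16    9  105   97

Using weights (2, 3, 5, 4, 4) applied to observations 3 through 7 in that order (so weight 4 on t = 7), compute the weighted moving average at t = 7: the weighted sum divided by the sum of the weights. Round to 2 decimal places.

Weighted sum: 2·57 + 3·93 + 5·97 + 4·75 + 4·44 = 114 + 279 + 485 + 300 + 176 = 1354
Weight total: 2 + 3 + 5 + 4 + 4 = 18
WMA = 1354 / 18 = 75.22

75.22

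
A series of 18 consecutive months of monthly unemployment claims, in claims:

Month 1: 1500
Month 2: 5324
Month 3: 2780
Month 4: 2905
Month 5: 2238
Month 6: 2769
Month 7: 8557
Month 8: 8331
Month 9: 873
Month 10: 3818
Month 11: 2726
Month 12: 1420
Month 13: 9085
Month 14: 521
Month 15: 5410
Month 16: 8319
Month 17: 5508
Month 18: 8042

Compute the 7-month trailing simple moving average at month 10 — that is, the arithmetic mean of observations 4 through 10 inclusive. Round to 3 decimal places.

Sum of periods 4–10: 2905 + 2238 + 2769 + 8557 + 8331 + 873 + 3818 = 29491
Divide by 7: 29491 / 7 = 4213.000

4213.000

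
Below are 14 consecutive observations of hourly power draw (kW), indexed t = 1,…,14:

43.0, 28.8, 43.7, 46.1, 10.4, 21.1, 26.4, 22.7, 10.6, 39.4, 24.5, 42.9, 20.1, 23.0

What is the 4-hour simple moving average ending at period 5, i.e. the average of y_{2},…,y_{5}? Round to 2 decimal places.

32.25

Sum of periods 2–5: 28.8 + 43.7 + 46.1 + 10.4 = 129.0
Divide by 4: 129.0 / 4 = 32.25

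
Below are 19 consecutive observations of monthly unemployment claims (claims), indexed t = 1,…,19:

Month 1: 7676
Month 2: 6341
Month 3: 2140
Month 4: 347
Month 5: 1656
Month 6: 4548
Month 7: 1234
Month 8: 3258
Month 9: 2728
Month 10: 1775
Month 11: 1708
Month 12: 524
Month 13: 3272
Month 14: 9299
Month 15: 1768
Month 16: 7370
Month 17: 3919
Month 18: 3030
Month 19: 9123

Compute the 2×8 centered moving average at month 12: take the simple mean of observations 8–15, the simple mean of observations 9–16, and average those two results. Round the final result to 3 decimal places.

3298.500

Sum over 8–15: 3258 + 2728 + 1775 + 1708 + 524 + 3272 + 9299 + 1768 = 24332
Sum over 9–16: 2728 + 1775 + 1708 + 524 + 3272 + 9299 + 1768 + 7370 = 28444
CMA at t=12 = (24332 + 28444) / (2·8) = 52776 / 16 = 3298.500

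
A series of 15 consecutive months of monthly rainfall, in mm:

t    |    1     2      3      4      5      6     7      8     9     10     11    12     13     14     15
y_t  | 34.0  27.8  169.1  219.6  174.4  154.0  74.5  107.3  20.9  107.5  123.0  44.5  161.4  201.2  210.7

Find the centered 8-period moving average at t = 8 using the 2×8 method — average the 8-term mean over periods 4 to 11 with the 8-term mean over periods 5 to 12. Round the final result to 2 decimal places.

111.71

Sum over 4–11: 219.6 + 174.4 + 154.0 + 74.5 + 107.3 + 20.9 + 107.5 + 123.0 = 981.2
Sum over 5–12: 174.4 + 154.0 + 74.5 + 107.3 + 20.9 + 107.5 + 123.0 + 44.5 = 806.1
CMA at t=8 = (981.2 + 806.1) / (2·8) = 1787.3 / 16 = 111.71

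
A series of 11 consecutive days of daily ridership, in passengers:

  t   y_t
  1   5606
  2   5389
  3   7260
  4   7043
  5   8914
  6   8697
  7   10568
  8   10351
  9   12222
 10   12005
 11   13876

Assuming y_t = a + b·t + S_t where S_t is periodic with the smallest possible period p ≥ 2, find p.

2

First differences y_{t+1} − y_t: -217, 1871, -217, 1871, -217, 1871, …
The difference pattern repeats every 2 terms and not for any smaller step, so p = 2.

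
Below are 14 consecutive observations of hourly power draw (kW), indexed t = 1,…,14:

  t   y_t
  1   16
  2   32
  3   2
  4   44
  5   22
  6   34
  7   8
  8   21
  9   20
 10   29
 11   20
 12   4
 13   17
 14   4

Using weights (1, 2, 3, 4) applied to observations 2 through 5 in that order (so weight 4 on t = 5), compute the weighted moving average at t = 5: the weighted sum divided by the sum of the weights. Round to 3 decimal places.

Weighted sum: 1·32 + 2·2 + 3·44 + 4·22 = 32 + 4 + 132 + 88 = 256
Weight total: 1 + 2 + 3 + 4 = 10
WMA = 256 / 10 = 25.600

25.600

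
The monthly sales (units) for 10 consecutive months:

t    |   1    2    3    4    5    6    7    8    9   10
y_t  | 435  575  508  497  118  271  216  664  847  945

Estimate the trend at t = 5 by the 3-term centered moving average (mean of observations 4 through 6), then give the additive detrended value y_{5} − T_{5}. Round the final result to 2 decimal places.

-177.33

Trend T_5 = (497 + 118 + 271) / 3 = 886/3 = 295.3333
Detrended value: 118 − 295.3333 = -177.33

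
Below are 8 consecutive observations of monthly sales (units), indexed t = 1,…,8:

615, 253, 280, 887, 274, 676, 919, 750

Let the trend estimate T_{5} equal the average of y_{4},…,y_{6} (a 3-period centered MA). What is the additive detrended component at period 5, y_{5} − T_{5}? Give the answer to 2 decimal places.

Trend T_5 = (887 + 274 + 676) / 3 = 1837/3 = 612.3333
Detrended value: 274 − 612.3333 = -338.33

-338.33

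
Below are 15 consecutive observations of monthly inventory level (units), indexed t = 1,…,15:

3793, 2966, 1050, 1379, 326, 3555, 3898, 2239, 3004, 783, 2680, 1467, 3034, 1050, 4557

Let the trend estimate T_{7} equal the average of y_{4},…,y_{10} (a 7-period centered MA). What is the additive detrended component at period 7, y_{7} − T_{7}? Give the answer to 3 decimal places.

1728.857

Trend T_7 = (1379 + 326 + 3555 + 3898 + 2239 + 3004 + 783) / 7 = 15184/7 = 2169.14286
Detrended value: 3898 − 2169.14286 = 1728.857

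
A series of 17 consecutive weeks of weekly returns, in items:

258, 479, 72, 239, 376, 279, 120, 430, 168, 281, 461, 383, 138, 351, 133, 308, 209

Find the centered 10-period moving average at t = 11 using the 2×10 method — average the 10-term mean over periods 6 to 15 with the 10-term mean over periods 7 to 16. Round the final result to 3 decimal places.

Sum over 6–15: 279 + 120 + 430 + 168 + 281 + 461 + 383 + 138 + 351 + 133 = 2744
Sum over 7–16: 120 + 430 + 168 + 281 + 461 + 383 + 138 + 351 + 133 + 308 = 2773
CMA at t=11 = (2744 + 2773) / (2·10) = 5517 / 20 = 275.850

275.850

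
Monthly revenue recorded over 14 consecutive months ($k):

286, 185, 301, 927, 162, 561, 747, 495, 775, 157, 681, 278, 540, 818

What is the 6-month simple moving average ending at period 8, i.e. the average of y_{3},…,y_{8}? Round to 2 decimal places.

532.17

Sum of periods 3–8: 301 + 927 + 162 + 561 + 747 + 495 = 3193
Divide by 6: 3193 / 6 = 532.17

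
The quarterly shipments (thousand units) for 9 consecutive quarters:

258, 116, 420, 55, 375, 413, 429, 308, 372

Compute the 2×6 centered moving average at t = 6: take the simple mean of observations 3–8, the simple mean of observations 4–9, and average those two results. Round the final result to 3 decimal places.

329.333

Sum over 3–8: 420 + 55 + 375 + 413 + 429 + 308 = 2000
Sum over 4–9: 55 + 375 + 413 + 429 + 308 + 372 = 1952
CMA at t=6 = (2000 + 1952) / (2·6) = 3952 / 12 = 329.333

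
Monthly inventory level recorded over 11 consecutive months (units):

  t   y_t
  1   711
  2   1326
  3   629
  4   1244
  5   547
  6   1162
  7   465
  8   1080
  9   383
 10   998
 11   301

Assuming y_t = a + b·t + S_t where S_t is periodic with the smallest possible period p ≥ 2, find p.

First differences y_{t+1} − y_t: 615, -697, 615, -697, 615, -697, …
The difference pattern repeats every 2 terms and not for any smaller step, so p = 2.

2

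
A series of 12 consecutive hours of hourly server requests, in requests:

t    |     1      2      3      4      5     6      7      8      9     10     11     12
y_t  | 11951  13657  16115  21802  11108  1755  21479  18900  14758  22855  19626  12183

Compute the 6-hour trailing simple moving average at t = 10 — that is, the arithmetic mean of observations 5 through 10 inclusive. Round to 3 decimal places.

Sum of periods 5–10: 11108 + 1755 + 21479 + 18900 + 14758 + 22855 = 90855
Divide by 6: 90855 / 6 = 15142.500

15142.500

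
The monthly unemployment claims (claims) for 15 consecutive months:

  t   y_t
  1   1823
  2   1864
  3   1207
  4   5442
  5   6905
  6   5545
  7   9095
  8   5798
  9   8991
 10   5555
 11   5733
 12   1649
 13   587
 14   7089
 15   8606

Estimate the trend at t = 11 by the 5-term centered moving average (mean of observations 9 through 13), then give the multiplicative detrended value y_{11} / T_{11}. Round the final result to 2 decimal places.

1.27

Trend T_11 = (8991 + 5555 + 5733 + 1649 + 587) / 5 = 22515/5 = 4503.0000
Ratio to trend: 5733 / 4503.0000 = 1.27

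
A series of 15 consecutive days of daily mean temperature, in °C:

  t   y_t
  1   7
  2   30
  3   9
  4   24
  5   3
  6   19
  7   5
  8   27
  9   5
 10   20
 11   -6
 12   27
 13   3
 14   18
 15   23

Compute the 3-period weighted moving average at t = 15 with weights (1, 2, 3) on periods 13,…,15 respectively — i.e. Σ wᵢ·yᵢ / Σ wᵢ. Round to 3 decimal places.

18.000

Weighted sum: 1·3 + 2·18 + 3·23 = 3 + 36 + 69 = 108
Weight total: 1 + 2 + 3 = 6
WMA = 108 / 6 = 18.000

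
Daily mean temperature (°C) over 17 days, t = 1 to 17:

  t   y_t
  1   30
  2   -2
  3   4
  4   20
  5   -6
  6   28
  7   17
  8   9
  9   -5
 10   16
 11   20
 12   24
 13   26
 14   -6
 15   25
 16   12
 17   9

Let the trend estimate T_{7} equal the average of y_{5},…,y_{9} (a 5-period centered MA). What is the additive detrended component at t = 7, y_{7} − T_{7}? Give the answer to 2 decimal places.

8.40

Trend T_7 = ((-6) + 28 + 17 + 9 + (-5)) / 5 = 43/5 = 8.6000
Detrended value: 17 − 8.6000 = 8.40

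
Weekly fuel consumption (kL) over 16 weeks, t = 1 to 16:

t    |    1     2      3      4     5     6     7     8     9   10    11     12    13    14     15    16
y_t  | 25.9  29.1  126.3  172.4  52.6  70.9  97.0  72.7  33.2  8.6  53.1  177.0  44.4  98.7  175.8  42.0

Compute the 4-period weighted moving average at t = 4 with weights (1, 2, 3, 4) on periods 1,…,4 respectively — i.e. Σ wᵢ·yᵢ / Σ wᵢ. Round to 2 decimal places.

Weighted sum: 1·25.9 + 2·29.1 + 3·126.3 + 4·172.4 = 25.9 + 58.2 + 378.9 + 689.6 = 1152.6
Weight total: 1 + 2 + 3 + 4 = 10
WMA = 1152.6 / 10 = 115.26

115.26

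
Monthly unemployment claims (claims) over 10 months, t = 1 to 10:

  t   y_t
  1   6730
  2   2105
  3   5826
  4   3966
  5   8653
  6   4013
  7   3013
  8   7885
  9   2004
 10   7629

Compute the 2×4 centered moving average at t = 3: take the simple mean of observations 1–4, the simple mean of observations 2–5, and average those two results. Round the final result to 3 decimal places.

Sum over 1–4: 6730 + 2105 + 5826 + 3966 = 18627
Sum over 2–5: 2105 + 5826 + 3966 + 8653 = 20550
CMA at t=3 = (18627 + 20550) / (2·4) = 39177 / 8 = 4897.125

4897.125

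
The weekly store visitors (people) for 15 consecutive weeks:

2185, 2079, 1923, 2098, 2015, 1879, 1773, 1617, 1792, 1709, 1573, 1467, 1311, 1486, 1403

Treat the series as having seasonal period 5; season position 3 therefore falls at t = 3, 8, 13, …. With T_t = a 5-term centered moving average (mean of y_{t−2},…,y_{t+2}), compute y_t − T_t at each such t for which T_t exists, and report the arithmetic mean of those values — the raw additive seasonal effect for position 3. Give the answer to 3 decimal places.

-137.000

Season position 3 occurs at t = 3, 8, 13 (where T_t is defined).
t=3: T_3 = 2060.00000; y_3 − T_3 = 1923 − 2060.00000 = -137.00000
t=8: T_8 = 1754.00000; y_8 − T_8 = 1617 − 1754.00000 = -137.00000
t=13: T_13 = 1448.00000; y_13 − T_13 = 1311 − 1448.00000 = -137.00000
Mean deviation: (-137.00000 + -137.00000 + -137.00000) / 3 = -137.000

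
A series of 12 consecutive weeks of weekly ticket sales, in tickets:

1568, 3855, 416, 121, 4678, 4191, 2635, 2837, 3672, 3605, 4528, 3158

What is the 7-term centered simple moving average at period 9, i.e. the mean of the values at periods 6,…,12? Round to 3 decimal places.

Sum of periods 6–12: 4191 + 2635 + 2837 + 3672 + 3605 + 4528 + 3158 = 24626
Divide by 7: 24626 / 7 = 3518.000

3518.000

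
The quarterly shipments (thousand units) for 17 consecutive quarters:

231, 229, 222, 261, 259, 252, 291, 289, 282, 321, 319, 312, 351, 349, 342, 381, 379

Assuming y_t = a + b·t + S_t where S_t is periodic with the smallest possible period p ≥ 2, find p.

First differences y_{t+1} − y_t: -2, -7, 39, -2, -7, 39, -2, -7, …
The difference pattern repeats every 3 terms and not for any smaller step, so p = 3.

3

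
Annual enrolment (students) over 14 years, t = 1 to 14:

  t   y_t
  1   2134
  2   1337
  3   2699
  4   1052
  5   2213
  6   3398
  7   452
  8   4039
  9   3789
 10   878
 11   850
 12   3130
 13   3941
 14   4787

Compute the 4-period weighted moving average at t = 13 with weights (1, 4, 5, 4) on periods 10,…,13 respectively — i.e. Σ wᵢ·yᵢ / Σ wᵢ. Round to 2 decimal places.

Weighted sum: 1·878 + 4·850 + 5·3130 + 4·3941 = 878 + 3400 + 15650 + 15764 = 35692
Weight total: 1 + 4 + 5 + 4 = 14
WMA = 35692 / 14 = 2549.43

2549.43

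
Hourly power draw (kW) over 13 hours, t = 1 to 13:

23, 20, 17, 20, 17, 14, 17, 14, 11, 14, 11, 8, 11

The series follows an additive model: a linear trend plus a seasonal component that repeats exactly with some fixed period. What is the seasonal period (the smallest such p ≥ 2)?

3

First differences y_{t+1} − y_t: -3, -3, 3, -3, -3, 3, -3, -3, …
The difference pattern repeats every 3 terms and not for any smaller step, so p = 3.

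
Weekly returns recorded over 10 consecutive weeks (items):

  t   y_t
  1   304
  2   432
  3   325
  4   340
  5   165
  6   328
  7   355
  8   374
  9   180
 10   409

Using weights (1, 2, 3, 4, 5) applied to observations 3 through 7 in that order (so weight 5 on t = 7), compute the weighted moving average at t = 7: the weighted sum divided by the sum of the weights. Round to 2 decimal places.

305.80

Weighted sum: 1·325 + 2·340 + 3·165 + 4·328 + 5·355 = 325 + 680 + 495 + 1312 + 1775 = 4587
Weight total: 1 + 2 + 3 + 4 + 5 = 15
WMA = 4587 / 15 = 305.80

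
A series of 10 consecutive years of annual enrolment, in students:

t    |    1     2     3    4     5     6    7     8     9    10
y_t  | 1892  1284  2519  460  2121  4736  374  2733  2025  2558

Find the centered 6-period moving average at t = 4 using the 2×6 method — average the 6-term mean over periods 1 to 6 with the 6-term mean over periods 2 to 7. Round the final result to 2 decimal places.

2042.17

Sum over 1–6: 1892 + 1284 + 2519 + 460 + 2121 + 4736 = 13012
Sum over 2–7: 1284 + 2519 + 460 + 2121 + 4736 + 374 = 11494
CMA at t=4 = (13012 + 11494) / (2·6) = 24506 / 12 = 2042.17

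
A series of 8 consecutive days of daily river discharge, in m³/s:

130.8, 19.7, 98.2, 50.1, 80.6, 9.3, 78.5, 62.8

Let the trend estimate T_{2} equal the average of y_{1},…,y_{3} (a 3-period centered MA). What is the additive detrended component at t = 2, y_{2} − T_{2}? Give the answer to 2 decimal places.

Trend T_2 = (130.8 + 19.7 + 98.2) / 3 = 248.7/3 = 82.9000
Detrended value: 19.7 − 82.9000 = -63.20

-63.20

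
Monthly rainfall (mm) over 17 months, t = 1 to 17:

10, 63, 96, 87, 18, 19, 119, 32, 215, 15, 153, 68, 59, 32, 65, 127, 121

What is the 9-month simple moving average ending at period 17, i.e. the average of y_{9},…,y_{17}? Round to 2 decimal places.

95.00

Sum of periods 9–17: 215 + 15 + 153 + 68 + 59 + 32 + 65 + 127 + 121 = 855
Divide by 9: 855 / 9 = 95.00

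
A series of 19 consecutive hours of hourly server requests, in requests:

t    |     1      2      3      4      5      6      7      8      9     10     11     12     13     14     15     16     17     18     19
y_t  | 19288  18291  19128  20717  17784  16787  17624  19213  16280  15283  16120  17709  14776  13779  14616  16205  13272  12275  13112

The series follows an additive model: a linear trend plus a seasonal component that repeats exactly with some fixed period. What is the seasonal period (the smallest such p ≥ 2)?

First differences y_{t+1} − y_t: -997, 837, 1589, -2933, -997, 837, 1589, -2933, -997, 837, …
The difference pattern repeats every 4 terms and not for any smaller step, so p = 4.

4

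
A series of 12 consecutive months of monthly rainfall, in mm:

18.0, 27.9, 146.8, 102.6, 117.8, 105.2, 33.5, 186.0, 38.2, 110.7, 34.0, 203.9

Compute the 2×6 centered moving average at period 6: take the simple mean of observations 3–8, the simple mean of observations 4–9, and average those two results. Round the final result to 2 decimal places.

106.27

Sum over 3–8: 146.8 + 102.6 + 117.8 + 105.2 + 33.5 + 186.0 = 691.9
Sum over 4–9: 102.6 + 117.8 + 105.2 + 33.5 + 186.0 + 38.2 = 583.3
CMA at t=6 = (691.9 + 583.3) / (2·6) = 1275.2 / 12 = 106.27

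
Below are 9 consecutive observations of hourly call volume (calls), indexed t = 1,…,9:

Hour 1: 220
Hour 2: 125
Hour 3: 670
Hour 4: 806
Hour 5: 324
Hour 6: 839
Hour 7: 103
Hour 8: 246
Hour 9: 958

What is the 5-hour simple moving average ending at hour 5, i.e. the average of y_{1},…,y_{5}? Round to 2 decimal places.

429.00

Sum of periods 1–5: 220 + 125 + 670 + 806 + 324 = 2145
Divide by 5: 2145 / 5 = 429.00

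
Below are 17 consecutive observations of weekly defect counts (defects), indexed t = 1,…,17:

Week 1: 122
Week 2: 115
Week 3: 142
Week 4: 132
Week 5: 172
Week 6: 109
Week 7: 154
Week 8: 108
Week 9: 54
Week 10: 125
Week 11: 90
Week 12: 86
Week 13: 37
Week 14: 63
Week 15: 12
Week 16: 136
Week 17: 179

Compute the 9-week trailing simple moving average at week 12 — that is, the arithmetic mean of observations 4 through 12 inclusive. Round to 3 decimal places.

Sum of periods 4–12: 132 + 172 + 109 + 154 + 108 + 54 + 125 + 90 + 86 = 1030
Divide by 9: 1030 / 9 = 114.444

114.444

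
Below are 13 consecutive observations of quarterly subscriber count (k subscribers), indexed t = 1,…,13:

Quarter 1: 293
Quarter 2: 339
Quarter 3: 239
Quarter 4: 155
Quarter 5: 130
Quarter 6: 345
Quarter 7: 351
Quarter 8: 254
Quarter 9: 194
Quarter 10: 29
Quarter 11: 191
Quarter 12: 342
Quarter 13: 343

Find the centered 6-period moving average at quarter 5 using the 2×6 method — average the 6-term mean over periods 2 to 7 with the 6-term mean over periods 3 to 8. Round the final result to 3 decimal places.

Sum over 2–7: 339 + 239 + 155 + 130 + 345 + 351 = 1559
Sum over 3–8: 239 + 155 + 130 + 345 + 351 + 254 = 1474
CMA at t=5 = (1559 + 1474) / (2·6) = 3033 / 12 = 252.750

252.750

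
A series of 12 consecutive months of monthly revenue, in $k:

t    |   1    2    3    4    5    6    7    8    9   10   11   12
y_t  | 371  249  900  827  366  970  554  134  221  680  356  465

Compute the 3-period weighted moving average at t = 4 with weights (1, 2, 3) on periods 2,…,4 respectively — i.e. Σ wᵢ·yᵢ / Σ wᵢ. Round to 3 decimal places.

Weighted sum: 1·249 + 2·900 + 3·827 = 249 + 1800 + 2481 = 4530
Weight total: 1 + 2 + 3 = 6
WMA = 4530 / 6 = 755.000

755.000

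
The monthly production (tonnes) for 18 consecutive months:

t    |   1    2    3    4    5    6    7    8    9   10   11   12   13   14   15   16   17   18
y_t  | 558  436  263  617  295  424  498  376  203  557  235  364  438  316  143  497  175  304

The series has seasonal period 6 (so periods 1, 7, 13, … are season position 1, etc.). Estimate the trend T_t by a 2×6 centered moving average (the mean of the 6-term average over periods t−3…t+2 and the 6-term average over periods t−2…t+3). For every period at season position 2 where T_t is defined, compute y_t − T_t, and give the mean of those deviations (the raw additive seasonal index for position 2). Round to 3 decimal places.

Season position 2 occurs at t = 8, 14 (where T_t is defined).
t=8: T_8 = 387.16667; y_8 − T_8 = 376 − 387.16667 = -11.16667
t=14: T_14 = 327.16667; y_14 − T_14 = 316 − 327.16667 = -11.16667
Mean deviation: (-11.16667 + -11.16667) / 2 = -11.167

-11.167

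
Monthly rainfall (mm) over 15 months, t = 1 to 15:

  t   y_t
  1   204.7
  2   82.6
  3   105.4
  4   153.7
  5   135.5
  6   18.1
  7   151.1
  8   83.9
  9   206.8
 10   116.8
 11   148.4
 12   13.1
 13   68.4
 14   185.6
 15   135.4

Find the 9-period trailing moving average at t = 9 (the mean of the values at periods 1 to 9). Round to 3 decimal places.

Sum of periods 1–9: 204.7 + 82.6 + 105.4 + 153.7 + 135.5 + 18.1 + 151.1 + 83.9 + 206.8 = 1141.8
Divide by 9: 1141.8 / 9 = 126.867

126.867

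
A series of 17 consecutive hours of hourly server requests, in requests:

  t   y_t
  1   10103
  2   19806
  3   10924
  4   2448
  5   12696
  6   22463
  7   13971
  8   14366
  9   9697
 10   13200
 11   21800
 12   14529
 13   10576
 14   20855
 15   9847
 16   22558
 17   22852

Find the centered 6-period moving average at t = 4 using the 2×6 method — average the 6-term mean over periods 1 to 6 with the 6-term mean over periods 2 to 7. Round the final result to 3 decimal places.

13395.667

Sum over 1–6: 10103 + 19806 + 10924 + 2448 + 12696 + 22463 = 78440
Sum over 2–7: 19806 + 10924 + 2448 + 12696 + 22463 + 13971 = 82308
CMA at t=4 = (78440 + 82308) / (2·6) = 160748 / 12 = 13395.667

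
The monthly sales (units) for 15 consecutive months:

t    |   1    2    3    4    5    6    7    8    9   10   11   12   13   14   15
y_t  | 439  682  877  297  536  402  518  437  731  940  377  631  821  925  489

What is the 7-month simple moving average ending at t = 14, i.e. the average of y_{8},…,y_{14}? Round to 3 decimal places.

694.571

Sum of periods 8–14: 437 + 731 + 940 + 377 + 631 + 821 + 925 = 4862
Divide by 7: 4862 / 7 = 694.571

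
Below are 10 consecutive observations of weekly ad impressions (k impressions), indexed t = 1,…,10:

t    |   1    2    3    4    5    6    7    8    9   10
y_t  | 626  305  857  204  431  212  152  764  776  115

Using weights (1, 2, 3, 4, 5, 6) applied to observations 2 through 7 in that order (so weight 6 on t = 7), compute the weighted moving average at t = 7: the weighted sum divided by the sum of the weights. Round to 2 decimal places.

301.29

Weighted sum: 1·305 + 2·857 + 3·204 + 4·431 + 5·212 + 6·152 = 305 + 1714 + 612 + 1724 + 1060 + 912 = 6327
Weight total: 1 + 2 + 3 + 4 + 5 + 6 = 21
WMA = 6327 / 21 = 301.29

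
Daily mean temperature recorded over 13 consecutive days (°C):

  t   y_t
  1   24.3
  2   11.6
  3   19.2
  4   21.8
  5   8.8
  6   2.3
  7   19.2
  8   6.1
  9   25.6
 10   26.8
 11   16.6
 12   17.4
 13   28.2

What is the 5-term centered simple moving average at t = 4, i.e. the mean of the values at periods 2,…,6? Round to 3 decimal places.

12.740

Sum of periods 2–6: 11.6 + 19.2 + 21.8 + 8.8 + 2.3 = 63.7
Divide by 5: 63.7 / 5 = 12.740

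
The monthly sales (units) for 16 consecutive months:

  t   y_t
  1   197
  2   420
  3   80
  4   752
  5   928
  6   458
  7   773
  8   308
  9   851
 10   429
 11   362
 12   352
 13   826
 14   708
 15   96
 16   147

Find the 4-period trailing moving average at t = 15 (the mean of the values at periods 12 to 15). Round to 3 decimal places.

495.500

Sum of periods 12–15: 352 + 826 + 708 + 96 = 1982
Divide by 4: 1982 / 4 = 495.500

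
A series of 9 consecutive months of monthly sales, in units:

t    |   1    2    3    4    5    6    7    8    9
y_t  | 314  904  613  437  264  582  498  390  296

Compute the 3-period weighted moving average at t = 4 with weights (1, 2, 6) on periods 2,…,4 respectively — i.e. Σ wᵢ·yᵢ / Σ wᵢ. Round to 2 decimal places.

Weighted sum: 1·904 + 2·613 + 6·437 = 904 + 1226 + 2622 = 4752
Weight total: 1 + 2 + 6 = 9
WMA = 4752 / 9 = 528.00

528.00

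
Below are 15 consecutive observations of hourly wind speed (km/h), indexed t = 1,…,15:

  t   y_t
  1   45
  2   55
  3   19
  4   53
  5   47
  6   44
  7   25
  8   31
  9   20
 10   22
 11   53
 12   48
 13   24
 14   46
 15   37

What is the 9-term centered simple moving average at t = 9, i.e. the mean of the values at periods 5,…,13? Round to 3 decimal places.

Sum of periods 5–13: 47 + 44 + 25 + 31 + 20 + 22 + 53 + 48 + 24 = 314
Divide by 9: 314 / 9 = 34.889

34.889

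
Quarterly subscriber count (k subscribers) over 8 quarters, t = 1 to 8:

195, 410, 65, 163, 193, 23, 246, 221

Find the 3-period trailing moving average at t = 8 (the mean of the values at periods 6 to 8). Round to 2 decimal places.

163.33

Sum of periods 6–8: 23 + 246 + 221 = 490
Divide by 3: 490 / 3 = 163.33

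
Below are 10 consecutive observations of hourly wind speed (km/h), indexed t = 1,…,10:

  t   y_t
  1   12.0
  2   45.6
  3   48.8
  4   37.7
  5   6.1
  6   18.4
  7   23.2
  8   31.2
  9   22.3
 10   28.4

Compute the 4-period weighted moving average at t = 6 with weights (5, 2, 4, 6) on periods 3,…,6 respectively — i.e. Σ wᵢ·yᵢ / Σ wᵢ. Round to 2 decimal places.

26.72

Weighted sum: 5·48.8 + 2·37.7 + 4·6.1 + 6·18.4 = 244.0 + 75.4 + 24.4 + 110.4 = 454.2
Weight total: 5 + 2 + 4 + 6 = 17
WMA = 454.2 / 17 = 26.72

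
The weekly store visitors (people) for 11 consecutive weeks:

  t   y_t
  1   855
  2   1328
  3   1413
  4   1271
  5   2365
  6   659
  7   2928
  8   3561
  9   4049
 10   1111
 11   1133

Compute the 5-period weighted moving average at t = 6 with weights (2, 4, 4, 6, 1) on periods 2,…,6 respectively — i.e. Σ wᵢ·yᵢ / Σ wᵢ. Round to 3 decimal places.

1661.235

Weighted sum: 2·1328 + 4·1413 + 4·1271 + 6·2365 + 1·659 = 2656 + 5652 + 5084 + 14190 + 659 = 28241
Weight total: 2 + 4 + 4 + 6 + 1 = 17
WMA = 28241 / 17 = 1661.235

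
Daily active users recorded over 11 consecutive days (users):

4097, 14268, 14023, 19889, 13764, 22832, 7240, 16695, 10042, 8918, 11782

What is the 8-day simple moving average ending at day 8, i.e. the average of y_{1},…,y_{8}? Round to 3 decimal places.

14101.000

Sum of periods 1–8: 4097 + 14268 + 14023 + 19889 + 13764 + 22832 + 7240 + 16695 = 112808
Divide by 8: 112808 / 8 = 14101.000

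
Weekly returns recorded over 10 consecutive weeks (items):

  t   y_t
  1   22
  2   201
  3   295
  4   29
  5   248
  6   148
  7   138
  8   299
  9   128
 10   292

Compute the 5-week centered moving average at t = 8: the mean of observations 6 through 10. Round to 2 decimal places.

Sum of periods 6–10: 148 + 138 + 299 + 128 + 292 = 1005
Divide by 5: 1005 / 5 = 201.00

201.00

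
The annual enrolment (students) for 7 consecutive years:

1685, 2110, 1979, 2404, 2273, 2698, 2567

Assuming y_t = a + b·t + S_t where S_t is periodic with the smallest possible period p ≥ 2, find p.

First differences y_{t+1} − y_t: 425, -131, 425, -131, 425, -131, …
The difference pattern repeats every 2 terms and not for any smaller step, so p = 2.

2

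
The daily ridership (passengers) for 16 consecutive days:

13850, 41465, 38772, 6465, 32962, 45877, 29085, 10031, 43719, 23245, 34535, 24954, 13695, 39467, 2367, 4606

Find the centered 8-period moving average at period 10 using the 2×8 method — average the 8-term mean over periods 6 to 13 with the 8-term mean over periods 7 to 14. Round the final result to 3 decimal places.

27742.000

Sum over 6–13: 45877 + 29085 + 10031 + 43719 + 23245 + 34535 + 24954 + 13695 = 225141
Sum over 7–14: 29085 + 10031 + 43719 + 23245 + 34535 + 24954 + 13695 + 39467 = 218731
CMA at t=10 = (225141 + 218731) / (2·8) = 443872 / 16 = 27742.000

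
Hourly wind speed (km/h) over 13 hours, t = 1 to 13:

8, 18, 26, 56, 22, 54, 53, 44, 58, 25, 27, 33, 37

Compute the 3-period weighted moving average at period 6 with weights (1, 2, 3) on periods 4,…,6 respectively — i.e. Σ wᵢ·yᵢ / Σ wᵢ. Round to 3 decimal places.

43.667

Weighted sum: 1·56 + 2·22 + 3·54 = 56 + 44 + 162 = 262
Weight total: 1 + 2 + 3 = 6
WMA = 262 / 6 = 43.667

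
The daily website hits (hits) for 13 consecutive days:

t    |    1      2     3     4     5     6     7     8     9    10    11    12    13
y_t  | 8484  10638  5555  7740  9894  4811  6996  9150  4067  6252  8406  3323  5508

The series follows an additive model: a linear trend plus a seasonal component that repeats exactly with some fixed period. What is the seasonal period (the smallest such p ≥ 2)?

First differences y_{t+1} − y_t: 2154, -5083, 2185, 2154, -5083, 2185, 2154, -5083, …
The difference pattern repeats every 3 terms and not for any smaller step, so p = 3.

3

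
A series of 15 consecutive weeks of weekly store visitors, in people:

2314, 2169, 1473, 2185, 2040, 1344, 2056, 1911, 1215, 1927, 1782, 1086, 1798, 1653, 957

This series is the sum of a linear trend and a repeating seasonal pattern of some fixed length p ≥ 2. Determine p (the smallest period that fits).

3

First differences y_{t+1} − y_t: -145, -696, 712, -145, -696, 712, -145, -696, …
The difference pattern repeats every 3 terms and not for any smaller step, so p = 3.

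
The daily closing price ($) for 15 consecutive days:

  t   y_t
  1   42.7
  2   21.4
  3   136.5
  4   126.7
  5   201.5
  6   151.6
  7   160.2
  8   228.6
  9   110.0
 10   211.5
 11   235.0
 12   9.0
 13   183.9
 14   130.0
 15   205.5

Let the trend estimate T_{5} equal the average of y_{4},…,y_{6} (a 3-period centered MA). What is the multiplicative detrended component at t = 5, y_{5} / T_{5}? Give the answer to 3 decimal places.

1.260

Trend T_5 = (126.7 + 201.5 + 151.6) / 3 = 479.8/3 = 159.93333
Ratio to trend: 201.5 / 159.93333 = 1.260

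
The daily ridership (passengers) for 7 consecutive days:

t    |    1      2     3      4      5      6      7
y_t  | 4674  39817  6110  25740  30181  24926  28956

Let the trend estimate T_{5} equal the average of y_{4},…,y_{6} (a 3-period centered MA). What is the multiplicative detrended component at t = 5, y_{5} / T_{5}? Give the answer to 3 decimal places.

1.120

Trend T_5 = (25740 + 30181 + 24926) / 3 = 80847/3 = 26949.00000
Ratio to trend: 30181 / 26949.00000 = 1.120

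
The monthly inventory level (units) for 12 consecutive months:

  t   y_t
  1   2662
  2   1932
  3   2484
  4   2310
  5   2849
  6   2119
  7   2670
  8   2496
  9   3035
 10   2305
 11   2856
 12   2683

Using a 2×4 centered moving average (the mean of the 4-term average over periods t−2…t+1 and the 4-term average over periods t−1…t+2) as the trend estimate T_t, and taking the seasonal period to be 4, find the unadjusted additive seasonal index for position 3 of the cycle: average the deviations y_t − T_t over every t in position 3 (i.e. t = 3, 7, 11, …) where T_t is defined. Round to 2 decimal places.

113.44

Season position 3 occurs at t = 3, 7 (where T_t is defined).
t=3: T_3 = 2370.3750; y_3 − T_3 = 2484 − 2370.3750 = 113.6250
t=7: T_7 = 2556.7500; y_7 − T_7 = 2670 − 2556.7500 = 113.2500
Mean deviation: (113.6250 + 113.2500) / 2 = 113.44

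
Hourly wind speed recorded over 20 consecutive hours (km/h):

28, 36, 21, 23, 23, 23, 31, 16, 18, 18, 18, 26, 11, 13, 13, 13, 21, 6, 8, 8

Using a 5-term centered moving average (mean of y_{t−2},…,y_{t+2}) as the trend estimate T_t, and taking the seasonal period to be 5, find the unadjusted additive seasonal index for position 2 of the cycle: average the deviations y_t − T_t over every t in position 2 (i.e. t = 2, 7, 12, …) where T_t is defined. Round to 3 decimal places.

Season position 2 occurs at t = 7, 12, 17 (where T_t is defined).
t=7: T_7 = 22.20000; y_7 − T_7 = 31 − 22.20000 = 8.80000
t=12: T_12 = 17.20000; y_12 − T_12 = 26 − 17.20000 = 8.80000
t=17: T_17 = 12.20000; y_17 − T_17 = 21 − 12.20000 = 8.80000
Mean deviation: (8.80000 + 8.80000 + 8.80000) / 3 = 8.800

8.800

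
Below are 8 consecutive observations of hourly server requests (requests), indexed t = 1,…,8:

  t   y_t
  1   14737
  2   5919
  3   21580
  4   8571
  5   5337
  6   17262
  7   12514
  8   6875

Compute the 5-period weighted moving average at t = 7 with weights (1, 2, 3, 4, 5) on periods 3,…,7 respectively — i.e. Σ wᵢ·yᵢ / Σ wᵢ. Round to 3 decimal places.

Weighted sum: 1·21580 + 2·8571 + 3·5337 + 4·17262 + 5·12514 = 21580 + 17142 + 16011 + 69048 + 62570 = 186351
Weight total: 1 + 2 + 3 + 4 + 5 = 15
WMA = 186351 / 15 = 12423.400

12423.400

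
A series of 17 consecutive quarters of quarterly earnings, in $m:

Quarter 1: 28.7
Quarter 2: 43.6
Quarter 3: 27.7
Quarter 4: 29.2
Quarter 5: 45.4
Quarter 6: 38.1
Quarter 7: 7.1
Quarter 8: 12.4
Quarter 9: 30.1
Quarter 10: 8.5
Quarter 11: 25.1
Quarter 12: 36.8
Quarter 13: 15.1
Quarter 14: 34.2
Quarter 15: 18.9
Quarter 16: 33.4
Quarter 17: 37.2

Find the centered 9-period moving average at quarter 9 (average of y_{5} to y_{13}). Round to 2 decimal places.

Sum of periods 5–13: 45.4 + 38.1 + 7.1 + 12.4 + 30.1 + 8.5 + 25.1 + 36.8 + 15.1 = 218.6
Divide by 9: 218.6 / 9 = 24.29

24.29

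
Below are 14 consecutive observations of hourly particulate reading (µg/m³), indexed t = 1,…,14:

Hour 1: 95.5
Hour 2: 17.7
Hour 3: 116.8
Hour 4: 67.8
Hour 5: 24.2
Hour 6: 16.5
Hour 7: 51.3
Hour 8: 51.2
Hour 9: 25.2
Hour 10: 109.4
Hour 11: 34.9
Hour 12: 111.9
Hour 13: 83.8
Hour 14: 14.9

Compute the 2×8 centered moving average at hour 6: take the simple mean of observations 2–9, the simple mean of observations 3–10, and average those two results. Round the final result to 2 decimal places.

52.07

Sum over 2–9: 17.7 + 116.8 + 67.8 + 24.2 + 16.5 + 51.3 + 51.2 + 25.2 = 370.7
Sum over 3–10: 116.8 + 67.8 + 24.2 + 16.5 + 51.3 + 51.2 + 25.2 + 109.4 = 462.4
CMA at t=6 = (370.7 + 462.4) / (2·8) = 833.1 / 16 = 52.07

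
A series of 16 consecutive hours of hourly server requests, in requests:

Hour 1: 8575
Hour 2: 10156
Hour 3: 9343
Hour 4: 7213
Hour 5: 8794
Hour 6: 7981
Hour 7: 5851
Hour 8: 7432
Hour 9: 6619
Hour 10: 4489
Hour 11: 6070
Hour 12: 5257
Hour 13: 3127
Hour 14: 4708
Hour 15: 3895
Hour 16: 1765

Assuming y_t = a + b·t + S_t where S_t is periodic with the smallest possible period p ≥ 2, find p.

3

First differences y_{t+1} − y_t: 1581, -813, -2130, 1581, -813, -2130, 1581, -813, …
The difference pattern repeats every 3 terms and not for any smaller step, so p = 3.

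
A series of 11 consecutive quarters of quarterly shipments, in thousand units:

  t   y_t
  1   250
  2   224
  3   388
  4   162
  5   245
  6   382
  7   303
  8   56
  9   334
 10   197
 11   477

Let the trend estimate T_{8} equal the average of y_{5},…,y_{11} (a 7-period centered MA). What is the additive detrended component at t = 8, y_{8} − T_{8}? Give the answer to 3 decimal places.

-228.857

Trend T_8 = (245 + 382 + 303 + 56 + 334 + 197 + 477) / 7 = 1994/7 = 284.85714
Detrended value: 56 − 284.85714 = -228.857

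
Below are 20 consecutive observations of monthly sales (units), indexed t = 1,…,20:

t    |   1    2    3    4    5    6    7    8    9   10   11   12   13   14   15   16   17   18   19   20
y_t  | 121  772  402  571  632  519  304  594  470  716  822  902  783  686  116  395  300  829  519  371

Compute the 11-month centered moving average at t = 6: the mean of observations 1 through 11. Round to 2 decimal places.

Sum of periods 1–11: 121 + 772 + 402 + 571 + 632 + 519 + 304 + 594 + 470 + 716 + 822 = 5923
Divide by 11: 5923 / 11 = 538.45

538.45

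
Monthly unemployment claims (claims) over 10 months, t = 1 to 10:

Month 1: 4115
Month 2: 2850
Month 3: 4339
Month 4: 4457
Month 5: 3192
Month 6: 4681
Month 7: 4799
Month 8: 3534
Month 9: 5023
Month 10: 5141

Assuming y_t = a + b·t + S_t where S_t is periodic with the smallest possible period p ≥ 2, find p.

3

First differences y_{t+1} − y_t: -1265, 1489, 118, -1265, 1489, 118, -1265, 1489, …
The difference pattern repeats every 3 terms and not for any smaller step, so p = 3.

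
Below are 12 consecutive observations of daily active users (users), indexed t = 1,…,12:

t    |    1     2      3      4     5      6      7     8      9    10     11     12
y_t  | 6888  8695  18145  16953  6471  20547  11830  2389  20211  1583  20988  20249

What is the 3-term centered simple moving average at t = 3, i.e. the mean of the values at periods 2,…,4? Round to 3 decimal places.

Sum of periods 2–4: 8695 + 18145 + 16953 = 43793
Divide by 3: 43793 / 3 = 14597.667

14597.667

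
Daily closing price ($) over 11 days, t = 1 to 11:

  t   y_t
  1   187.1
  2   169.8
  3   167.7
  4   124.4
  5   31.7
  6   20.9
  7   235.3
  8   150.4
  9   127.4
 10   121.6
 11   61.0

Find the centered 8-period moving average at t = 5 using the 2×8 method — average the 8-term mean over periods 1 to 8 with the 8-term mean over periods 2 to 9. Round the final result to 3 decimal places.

Sum over 1–8: 187.1 + 169.8 + 167.7 + 124.4 + 31.7 + 20.9 + 235.3 + 150.4 = 1087.3
Sum over 2–9: 169.8 + 167.7 + 124.4 + 31.7 + 20.9 + 235.3 + 150.4 + 127.4 = 1027.6
CMA at t=5 = (1087.3 + 1027.6) / (2·8) = 2114.9 / 16 = 132.181

132.181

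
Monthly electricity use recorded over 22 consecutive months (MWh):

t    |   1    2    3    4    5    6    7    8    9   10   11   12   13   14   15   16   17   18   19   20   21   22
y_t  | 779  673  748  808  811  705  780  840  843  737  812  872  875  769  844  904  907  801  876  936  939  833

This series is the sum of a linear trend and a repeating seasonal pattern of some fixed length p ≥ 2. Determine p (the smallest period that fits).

First differences y_{t+1} − y_t: -106, 75, 60, 3, -106, 75, 60, 3, -106, 75, …
The difference pattern repeats every 4 terms and not for any smaller step, so p = 4.

4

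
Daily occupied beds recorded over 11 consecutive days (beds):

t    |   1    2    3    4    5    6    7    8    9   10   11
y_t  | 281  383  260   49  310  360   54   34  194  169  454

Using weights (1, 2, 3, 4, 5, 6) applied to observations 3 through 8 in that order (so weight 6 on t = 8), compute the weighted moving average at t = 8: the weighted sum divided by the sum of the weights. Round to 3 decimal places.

Weighted sum: 1·260 + 2·49 + 3·310 + 4·360 + 5·54 + 6·34 = 260 + 98 + 930 + 1440 + 270 + 204 = 3202
Weight total: 1 + 2 + 3 + 4 + 5 + 6 = 21
WMA = 3202 / 21 = 152.476

152.476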